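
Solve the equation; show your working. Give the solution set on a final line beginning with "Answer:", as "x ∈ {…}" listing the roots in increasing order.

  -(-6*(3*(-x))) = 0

Step 1. [-(-6*(3*(-x))) = 0] leading − — multiply by −1 ⇒ neg: -6*(3*(-x)) = 0.
Step 2. [-6*(3*(-x)) = 0] -6·(inner) — divide through by -6 ⇒ div: 3*(-x) = 0.
Step 3. [3*(-x) = 0] 3·(inner) — divide through by 3. So div: -x = 0.
Step 4. [-x = 0] leading − — multiply by −1. So neg: x = 0.

Answer: x ∈ {0}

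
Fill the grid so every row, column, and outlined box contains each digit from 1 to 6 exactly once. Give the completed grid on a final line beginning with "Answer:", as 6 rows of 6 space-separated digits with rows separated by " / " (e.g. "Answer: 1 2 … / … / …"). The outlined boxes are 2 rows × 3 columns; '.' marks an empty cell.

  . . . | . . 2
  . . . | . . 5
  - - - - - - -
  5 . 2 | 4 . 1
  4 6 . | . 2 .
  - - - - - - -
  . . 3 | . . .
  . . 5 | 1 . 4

Step 1. [r3c5∈{3,6}] across row 3, 6 lands solely at r3c5 ⇒ r3c5=6.
Step 2. [r6c2∈{2}] r6c2 is down to just 2 ⇒ r6c2=2.
Step 3. [r2c1∈{1,2,3,6}] in row 2, 2 fits only at r2c1 ⇒ r2c1=2.
Step 4. [r1c1∈{1,3,6}] col 1 places 3 nowhere but r1c1. So r1c1=3.
Step 5. [r5c2∈{1,4}] row 5 places 4 nowhere but r5c2. So r5c2=4.
Step 6. [r2c2∈{1}] nothing but 1 survives at r2c2 ⇒ r2c2=1.
Step 7. [r1c4∈{6}] r1c4's peers cover all but 6. So r1c4=6.
Step 8. [r4c4∈{3,5}] in row 4, 5 fits only at r4c4 ⇒ r4c4=5.
Step 9. [r1c3∈{4}] nothing but 4 survives at r1c3 ⇒ r1c3=4.
Step 10. [r2c5∈{3,4}] 4 has one home in row 2: r2c5, so r2c5=4.
Step 11. [r5c1∈{1,6}] 1 has one home in row 5: r5c1 ⇒ r5c1=1.
Step 12. [r5c5∈{5}] r5c5 has the single candidate 5. So r5c5=5.
Step 13. [r2c4∈{3}] r2c4 has the single candidate 3. So r2c4=3.
Step 14. [r3c2∈{3}] only 3 remains possible at r3c2. So r3c2=3.
Step 15. [r5c6∈{6}] r5c6's peers cover all but 6. So r5c6=6.
Step 16. [r6c1∈{6}] r6c1's peers cover all but 6 ⇒ r6c1=6.
Step 17. [r4c6∈{3}] r4c6 has the single candidate 3 ⇒ r4c6=3.
Step 18. [r4c3∈{1}] only 1 remains possible at r4c3, so r4c3=1.
Step 19. [r5c4∈{2}] r5c4's peers cover all but 2, so r5c4=2.
Step 20. [r6c5∈{3}] r6c5 has the single candidate 3, so r6c5=3.
Step 21. [r2c3∈{6}] r2c3 is down to just 6. So r2c3=6.
Step 22. [r1c2∈{5}] nothing but 5 survives at r1c2. So r1c2=5.
Step 23. [r1c5∈{1}] nothing but 1 survives at r1c5, so r1c5=1.

Answer: 3 5 4 6 1 2 / 2 1 6 3 4 5 / 5 3 2 4 6 1 / 4 6 1 5 2 3 / 1 4 3 2 5 6 / 6 2 5 1 3 4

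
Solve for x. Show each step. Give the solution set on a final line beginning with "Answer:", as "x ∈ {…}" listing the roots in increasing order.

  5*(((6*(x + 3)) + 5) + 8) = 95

Step 1. [5*(((6*(x + 3)) + 5) + 8) = 95] 5 out front; divide by 5. So div: ((6*(x + 3)) + 5) + 8 = 19.
Step 2. [((6*(x + 3)) + 5) + 8 = 19] +8 is outermost — subtract 8 both sides, so sub: (6*(x + 3)) + 5 = 11.
Step 3. [(6*(x + 3)) + 5 = 11] subtract 5: x sits inside (… + 5), so sub: 6*(x + 3) = 6.
Step 4. [6*(x + 3) = 6] divide by the outer 6 ⇒ div: x + 3 = 1.
Step 5. [x + 3 = 1] subtract 3: x sits inside (… + 3). So sub: x = -2.

Answer: x ∈ {-2}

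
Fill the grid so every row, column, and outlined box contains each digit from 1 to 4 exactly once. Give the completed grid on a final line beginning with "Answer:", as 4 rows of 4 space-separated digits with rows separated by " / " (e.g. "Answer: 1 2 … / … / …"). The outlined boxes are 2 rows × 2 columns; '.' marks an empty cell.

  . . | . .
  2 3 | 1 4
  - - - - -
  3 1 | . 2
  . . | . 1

Step 1. [r4c1∈{4}] nothing but 4 survives at r4c1 ⇒ r4c1=4.
Step 2. [r1c3∈{2,3}] r1c3 is the only open cell in row 1 admitting 2. So r1c3=2.
Step 3. [r1c4∈{3}] r1c4's peers cover all but 3 ⇒ r1c4=3.
Step 4. [r1c2∈{4}] r1c2's peers cover all but 4 ⇒ r1c2=4.
Step 5. [r1c1∈{1}] r1c1 has the single candidate 1 ⇒ r1c1=1.
Step 6. [r4c3∈{3}] only 3 remains possible at r4c3 ⇒ r4c3=3.
Step 7. [r3c3∈{4}] r3c3 is down to just 4. So r3c3=4.
Step 8. [r4c2∈{2}] r4c2 is down to just 2 ⇒ r4c2=2.

Answer: 1 4 2 3 / 2 3 1 4 / 3 1 4 2 / 4 2 3 1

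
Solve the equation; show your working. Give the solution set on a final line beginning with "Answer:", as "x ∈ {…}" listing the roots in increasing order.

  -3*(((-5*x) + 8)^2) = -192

Step 1. [-3*(((-5*x) + 8)^2) = -192] -3·(inner) — divide through by -3. So div: ((-5*x) + 8)^2 = 64.
Step 2. [((-5*x) + 8)^2 = 64] √ both sides: 64 ≥ 0 gives two branches ⇒ sqrt: (-5*x) + 8 = 8 or -8.
Step 3. [(-5*x) + 8 = 8 or -8] subtract 8: x sits inside (… + 8). So sub: -5*x = 0 or -16.
Step 4. [-5*x = 0 or -16] LHS = -5·(…); ÷-5 both sides, so div: x = 0 or 16/5.

Answer: x ∈ {0, 16/5}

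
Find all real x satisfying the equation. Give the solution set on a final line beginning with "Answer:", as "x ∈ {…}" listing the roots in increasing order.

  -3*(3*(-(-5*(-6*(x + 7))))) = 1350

Step 1. [-3*(3*(-(-5*(-6*(x + 7))))) = 1350] -3·(inner) — divide through by -3, so div: 3*(-(-5*(-6*(x + 7)))) = -450.
Step 2. [3*(-(-5*(-6*(x + 7)))) = -450] 3·(inner) — divide through by 3, so div: -(-5*(-6*(x + 7))) = -150.
Step 3. [-(-5*(-6*(x + 7))) = -150] leading − — multiply by −1 ⇒ neg: -5*(-6*(x + 7)) = 150.
Step 4. [-5*(-6*(x + 7)) = 150] divide by the outer -5. So div: -6*(x + 7) = -30.
Step 5. [-6*(x + 7) = -30] leading coefficient -6: divide by -6 ⇒ div: x + 7 = 5.
Step 6. [x + 7 = 5] peel the +7: subtract 7 from each side, so sub: x = -2.

Answer: x ∈ {-2}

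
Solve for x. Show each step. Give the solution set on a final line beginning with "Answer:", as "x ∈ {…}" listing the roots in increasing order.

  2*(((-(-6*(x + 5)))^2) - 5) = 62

Step 1. [2*(((-(-6*(x + 5)))^2) - 5) = 62] LHS = 2·(…); ÷2 both sides ⇒ div: ((-(-6*(x + 5)))^2) - 5 = 31.
Step 2. [((-(-6*(x + 5)))^2) - 5 = 31] peel the -5: add 5 from each side, so sub: (-(-6*(x + 5)))^2 = 36.
Step 3. [(-(-6*(x + 5)))^2 = 36] √ both sides: 36 ≥ 0 gives two branches, so sqrt: -(-6*(x + 5)) = 6 or -6.
Step 4. [-(-6*(x + 5)) = 6 or -6] LHS negated; negate both sides ⇒ neg: -6*(x + 5) = -6 or 6.
Step 5. [-6*(x + 5) = -6 or 6] -6 out front; divide by -6 ⇒ div: x + 5 = 1 or -1.
Step 6. [x + 5 = 1 or -1] the outer +5 inverts by subtracting 5. So sub: x = -4 or -6.

Answer: x ∈ {-6, -4}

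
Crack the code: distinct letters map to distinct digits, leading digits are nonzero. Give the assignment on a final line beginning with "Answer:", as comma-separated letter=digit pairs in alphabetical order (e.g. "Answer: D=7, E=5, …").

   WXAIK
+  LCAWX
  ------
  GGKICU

Step 1. [col 1: K + X ≡ U (mod 10)] column 1 (K + X ≡ U (mod 10), carry-in 0) doesn't pin U yet; pick U=4 and continue ⇒ U=4.
Step 2. [G] G is the leading digit of a 6-digit sum of two 5-digit numbers; the final carry is exactly 1, so G=1.
Step 3. [col 1: K + X ≡ U (mod 10)] column 1 (K + X ≡ U (mod 10), carry-in 0) doesn't pin K yet; pick K=5 and continue, so K=5.
Step 4. [col 1: K + X ≡ U (mod 10)] in column 1 we have K+X≡U with carry-in 0; given K=5, U=4 and digits 1,4,5 already taken and all letters distinct, that pins X to 9, so X=9.
Step 5. [col 2: I + W ≡ C (mod 10)] several values work for W in column 2 (I + W ≡ C (mod 10), carry-in 1); try W=8 ⇒ W=8.
Step 6. [col 2: I + W ≡ C (mod 10)] several values work for C in column 2 (I + W ≡ C (mod 10), carry-in 1); try C=6 ⇒ C=6.
Step 7. [col 2: I + W ≡ C (mod 10)] column 2 reads I+W+carry(1)=C with W=8, C=6; with digits 1,4,5,6,8,9 already taken and all letters distinct, the only value for I is 7 ⇒ I=7.
Step 8. [col 3: A + A ≡ I (mod 10)] from column 3 (I=7, carry-in 1, digits 1,4,5,6,7,8,9 already taken and all letters distinct): A must equal 3, so A=3.
Step 9. [col 5: W + L ≡ G (mod 10)] in column 5 we have W+L≡G with carry-in 1; given W=8, G=1 and digits 1,3,4,5,6,7,8,9 already taken and all letters distinct, that pins L to 2 ⇒ L=2.

Answer: A=3, C=6, G=1, I=7, K=5, L=2, U=4, W=8, X=9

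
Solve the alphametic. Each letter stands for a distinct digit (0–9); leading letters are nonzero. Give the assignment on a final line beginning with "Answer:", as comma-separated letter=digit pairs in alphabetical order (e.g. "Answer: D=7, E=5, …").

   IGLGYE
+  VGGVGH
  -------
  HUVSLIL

Step 1. [col 1: E + H ≡ L (mod 10)] no forcing yet in column 1 (carry-in 0); E=5 is free and consistent — try it, so E=5.
Step 2. [col 1: E + H ≡ L (mod 10)] H=1 is one option consistent with column 1 (E + H ≡ L (mod 10), carry-in 0) — take it. So H=1.
Step 3. [col 1: E + H ≡ L (mod 10)] column 1: given E=5, H=1, carry-in 0, and digits 1,5 already taken and all letters distinct, E+H≡L (mod 10) forces L=6. So L=6.
Step 4. [col 2: Y + G ≡ I (mod 10)] column 2 (Y + G ≡ I (mod 10), carry-in 0) doesn't pin Y yet; pick Y=7 and continue ⇒ Y=7.
Step 5. [col 2: Y + G ≡ I (mod 10)] several values work for G in column 2 (Y + G ≡ I (mod 10), carry-in 0); try G=2, so G=2.
Step 6. [col 2: Y + G ≡ I (mod 10)] column 2: given Y=7, G=2, carry-in 0, and digits 1,2,5,6,7 already taken and all letters distinct, Y+G≡I (mod 10) forces I=9, so I=9.
Step 7. [col 3: G + V ≡ L (mod 10)] column 3 reads G+V+carry(0)=L with G=2, L=6; with digits 1,2,5,6,7,9 already taken and all letters distinct, the only value for V is 4, so V=4.
Step 8. [col 4: L + G ≡ S (mod 10)] column 4 reads L+G+carry(0)=S with L=6, G=2; with digits 1,2,4,5,6,7,9 already taken and all letters distinct, the only value for S is 8, so S=8.
Step 9. [col 6: I + V ≡ U (mod 10)] column 6 reads I+V+carry(0)=U with I=9, V=4; with digits 1,2,4,5,6,7,8,9 already taken and all letters distinct, the only value for U is 3 ⇒ U=3.

Answer: E=5, G=2, H=1, I=9, L=6, S=8, U=3, V=4, Y=7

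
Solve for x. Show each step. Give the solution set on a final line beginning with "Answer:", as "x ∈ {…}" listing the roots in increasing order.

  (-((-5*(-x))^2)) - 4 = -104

Step 1. [(-((-5*(-x))^2)) - 4 = -104] -4 is outermost — add 4 both sides ⇒ sub: -((-5*(-x))^2) = -100.
Step 2. [-((-5*(-x))^2) = -100] leading − — multiply by −1 ⇒ neg: (-5*(-x))^2 = 100.
Step 3. [(-5*(-x))^2 = 100] LHS squared, RHS 100 ≥ 0: apply √ (±) ⇒ sqrt: -5*(-x) = 10 or -10.
Step 4. [-5*(-x) = 10 or -10] -5·(inner) — divide through by -5 ⇒ div: -x = -2 or 2.
Step 5. [-x = -2 or 2] leading − — multiply by −1 ⇒ neg: x = 2 or -2.

Answer: x ∈ {-2, 2}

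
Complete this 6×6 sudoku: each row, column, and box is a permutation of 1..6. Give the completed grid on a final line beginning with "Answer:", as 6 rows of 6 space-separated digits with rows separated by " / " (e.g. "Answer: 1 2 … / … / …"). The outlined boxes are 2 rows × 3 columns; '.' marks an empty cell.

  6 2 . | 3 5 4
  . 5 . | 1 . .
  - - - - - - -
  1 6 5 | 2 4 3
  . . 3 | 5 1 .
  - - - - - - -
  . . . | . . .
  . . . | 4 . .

Step 1. [r5c4∈{6}] nothing but 6 survives at r5c4. So r5c4=6.
Step 2. [r4c1∈{2,4}] in row 4, 2 fits only at r4c1. So r4c1=2.
Step 3. [r2c1∈{3,4}] in row 2, 3 fits only at r2c1 ⇒ r2c1=3.
Step 4. [r5c1∈{4,5}] across col 1, 4 lands solely at r5c1, so r5c1=4.
Step 5. [r5c6∈{1,2,5}] row 5 places 5 nowhere but r5c6. So r5c6=5.
Step 6. [r6c6∈{1,2}] col 6 places 1 nowhere but r6c6. So r6c6=1.
Step 7. [r6c2∈{3}] r6c2's peers cover all but 3 ⇒ r6c2=3.
Step 8. [r6c5∈{2}] r6c5's peers cover all but 2. So r6c5=2.
Step 9. [r2c5∈{6}] r2c5 has the single candidate 6. So r2c5=6.
Step 10. [r1c3∈{1}] r1c3 has the single candidate 1. So r1c3=1.
Step 11. [r4c2∈{4}] r4c2 has the single candidate 4 ⇒ r4c2=4.
Step 12. [r5c5∈{3}] r5c5's peers cover all but 3, so r5c5=3.
Step 13. [r2c3∈{4}] nothing but 4 survives at r2c3. So r2c3=4.
Step 14. [r5c3∈{2}] only 2 remains possible at r5c3, so r5c3=2.
Step 15. [r2c6∈{2}] nothing but 2 survives at r2c6, so r2c6=2.
Step 16. [r4c6∈{6}] r4c6 is down to just 6, so r4c6=6.
Step 17. [r6c3∈{6}] nothing but 6 survives at r6c3. So r6c3=6.
Step 18. [r6c1∈{5}] nothing but 5 survives at r6c1 ⇒ r6c1=5.
Step 19. [r5c2∈{1}] r5c2 is down to just 1, so r5c2=1.

Answer: 6 2 1 3 5 4 / 3 5 4 1 6 2 / 1 6 5 2 4 3 / 2 4 3 5 1 6 / 4 1 2 6 3 5 / 5 3 6 4 2 1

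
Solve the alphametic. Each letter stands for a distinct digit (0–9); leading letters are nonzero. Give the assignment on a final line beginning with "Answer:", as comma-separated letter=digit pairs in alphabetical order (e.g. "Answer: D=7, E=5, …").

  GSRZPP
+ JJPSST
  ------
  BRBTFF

Step 1. [col 1: P + T ≡ F (mod 10)] T=9 is one option consistent with column 1 (P + T ≡ F (mod 10), carry-in 0) — take it ⇒ T=9.
Step 2. [col 1: P + T ≡ F (mod 10)] F=4 is one option consistent with column 1 (P + T ≡ F (mod 10), carry-in 0) — take it. So F=4.
Step 3. [col 1: P + T ≡ F (mod 10)] in column 1 we have P+T≡F with carry-in 0; given T=9, F=4 and digits 4,9 already taken and all letters distinct, that pins P to 5 ⇒ P=5.
Step 4. [col 2: P + S ≡ F (mod 10)] in column 2 we have P+S≡F with carry-in 1; given P=5, F=4 and digits 4,5,9 already taken and all letters distinct, that pins S to 8. So S=8.
Step 5. [col 3: Z + S ≡ T (mod 10)] from column 3 (S=8, T=9, carry-in 1, digits 4,5,8,9 already taken and all letters distinct): Z must equal 0, so Z=0.
Step 6. [col 4: R + P ≡ B (mod 10)] column 4 (R + P ≡ B (mod 10), carry-in 0) doesn't pin B yet; pick B=6 and continue. So B=6.
Step 7. [col 4: R + P ≡ B (mod 10)] column 4: given P=5, B=6, carry-in 0, and digits 0,4,5,6,8,9 already taken and all letters distinct, R+P≡B (mod 10) forces R=1 ⇒ R=1.
Step 8. [col 5: S + J ≡ R (mod 10)] in column 5 we have S+J≡R with carry-in 0; given S=8, R=1 and digits 0,1,4,5,6,8,9 already taken and all letters distinct, that pins J to 3 ⇒ J=3.
Step 9. [col 6: G + J ≡ B (mod 10)] in column 6 we have G+J≡B with carry-in 1; given J=3, B=6 and digits 0,1,3,4,5,6,8,9 already taken and all letters distinct, that pins G to 2. So G=2.

Answer: B=6, F=4, G=2, J=3, P=5, R=1, S=8, T=9, Z=0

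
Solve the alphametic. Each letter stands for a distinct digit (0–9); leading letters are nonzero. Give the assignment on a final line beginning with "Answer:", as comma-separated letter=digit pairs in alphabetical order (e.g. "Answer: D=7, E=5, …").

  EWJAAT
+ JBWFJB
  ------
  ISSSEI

Step 1. [col 1: T + B ≡ I (mod 10)] no forcing yet in column 1 (carry-in 0); T=3 is free and consistent — try it ⇒ T=3.
Step 2. [col 1: T + B ≡ I (mod 10)] I=9 is one option consistent with column 1 (T + B ≡ I (mod 10), carry-in 0) — take it ⇒ I=9.
Step 3. [col 1: T + B ≡ I (mod 10)] in column 1 we have T+B≡I with carry-in 0; given T=3, I=9 and digits 3,9 already taken and all letters distinct, that pins B to 6. So B=6.
Step 4. [col 2: A + J ≡ E (mod 10)] column 2 (A + J ≡ E (mod 10), carry-in 0) doesn't pin A yet; pick A=4 and continue. So A=4.
Step 5. [col 2: A + J ≡ E (mod 10)] no forcing yet in column 2 (carry-in 0); E=1 is free and consistent — try it, so E=1.
Step 6. [col 2: A + J ≡ E (mod 10)] in column 2 we have A+J≡E with carry-in 0; given A=4, E=1 and digits 1,3,4,6,9 already taken and all letters distinct, that pins J to 7 ⇒ J=7.
Step 7. [col 3: A + F ≡ S (mod 10)] column 3 (A + F ≡ S (mod 10), carry-in 1) doesn't pin S yet; pick S=5 and continue, so S=5.
Step 8. [col 3: A + F ≡ S (mod 10)] from column 3 (A=4, S=5, carry-in 1, digits 1,3,4,5,6,7,9 already taken and all letters distinct): F must equal 0 ⇒ F=0.
Step 9. [col 4: J + W ≡ S (mod 10)] column 4 reads J+W+carry(0)=S with J=7, S=5; with digits 0,1,3,4,5,6,7,9 already taken and all letters distinct, the only value for W is 8, so W=8.

Answer: A=4, B=6, E=1, F=0, I=9, J=7, S=5, T=3, W=8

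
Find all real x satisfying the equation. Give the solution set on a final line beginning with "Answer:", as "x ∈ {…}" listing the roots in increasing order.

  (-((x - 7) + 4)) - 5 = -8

Step 1. [(-((x - 7) + 4)) - 5 = -8] 5 comes off first (add 5). So sub: -((x - 7) + 4) = -3.
Step 2. [-((x - 7) + 4) = -3] LHS negated; negate both sides, so neg: (x - 7) + 4 = 3.
Step 3. [(x - 7) + 4 = 3] 4 comes off first (subtract 4). So sub: x - 7 = -1.
Step 4. [x - 7 = -1] peel the -7: add 7 from each side ⇒ sub: x = 6.

Answer: x ∈ {6}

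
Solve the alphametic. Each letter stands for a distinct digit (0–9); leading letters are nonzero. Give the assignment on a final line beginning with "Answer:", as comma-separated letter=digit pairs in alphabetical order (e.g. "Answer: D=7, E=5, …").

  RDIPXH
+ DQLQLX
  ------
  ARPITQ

Step 1. [col 1: H + X ≡ Q (mod 10)] several values work for Q in column 1 (H + X ≡ Q (mod 10), carry-in 0); try Q=3. So Q=3.
Step 2. [col 1: H + X ≡ Q (mod 10)] several values work for H in column 1 (H + X ≡ Q (mod 10), carry-in 0); try H=8, so H=8.
Step 3. [col 1: H + X ≡ Q (mod 10)] in column 1 we have H+X≡Q with carry-in 0; given H=8, Q=3 and digits 3,8 already taken and all letters distinct, that pins X to 5 ⇒ X=5.
Step 4. [col 2: X + L ≡ T (mod 10)] column 2 (X + L ≡ T (mod 10), carry-in 1) doesn't pin T yet; pick T=2 and continue, so T=2.
Step 5. [col 2: X + L ≡ T (mod 10)] column 2: given X=5, T=2, carry-in 1, and digits 2,3,5,8 already taken and all letters distinct, X+L≡T (mod 10) forces L=6. So L=6.
Step 6. [col 3: P + Q ≡ I (mod 10)] I=4 is one option consistent with column 3 (P + Q ≡ I (mod 10), carry-in 1) — take it ⇒ I=4.
Step 7. [col 3: P + Q ≡ I (mod 10)] column 3 reads P+Q+carry(1)=I with Q=3, I=4; with digits 2,3,4,5,6,8 already taken and all letters distinct, the only value for P is 0. So P=0.
Step 8. [col 5: D + Q ≡ R (mod 10)] in column 5 we have D+Q≡R with carry-in 1; given Q=3 and digits 0,2,3,4,5,6,8 already taken and all letters distinct, that pins D to 7. So D=7.
Step 9. [col 5: D + Q ≡ R (mod 10)] from column 5 (D=7, Q=3, carry-in 1, digits 0,2,3,4,5,6,7,8 already taken and all letters distinct): R must equal 1, so R=1.
Step 10. [col 6: R + D ≡ A (mod 10)] column 6 reads R+D+carry(1)=A with R=1, D=7; with digits 0,1,2,3,4,5,6,7,8 already taken and all letters distinct, the only value for A is 9 ⇒ A=9.

Answer: A=9, D=7, H=8, I=4, L=6, P=0, Q=3, R=1, T=2, X=5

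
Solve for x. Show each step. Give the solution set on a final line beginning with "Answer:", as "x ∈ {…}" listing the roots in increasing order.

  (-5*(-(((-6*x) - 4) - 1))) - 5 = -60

Step 1. [(-5*(-(((-6*x) - 4) - 1))) - 5 = -60] -5 divides every term; factor it out ⇒ factor: (-(((-6*x) - 4) - 1)) + 1 = 12.
Step 2. [(-(((-6*x) - 4) - 1)) + 1 = 12] subtract 1: x sits inside (… + 1) ⇒ sub: -(((-6*x) - 4) - 1) = 11.
Step 3. [-(((-6*x) - 4) - 1) = 11] LHS negated; negate both sides. So neg: ((-6*x) - 4) - 1 = -11.
Step 4. [((-6*x) - 4) - 1 = -11] peel the -1: add 1 from each side, so sub: (-6*x) - 4 = -10.
Step 5. [(-6*x) - 4 = -10] peel the -4: add 4 from each side. So sub: -6*x = -6.
Step 6. [-6*x = -6] leading coefficient -6: divide by -6 ⇒ div: x = 1.

Answer: x ∈ {1}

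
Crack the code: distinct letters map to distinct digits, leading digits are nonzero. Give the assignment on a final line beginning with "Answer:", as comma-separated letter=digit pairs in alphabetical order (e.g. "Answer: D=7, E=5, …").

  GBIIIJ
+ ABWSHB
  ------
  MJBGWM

Step 1. [col 1: J + B ≡ M (mod 10)] column 1 (J + B ≡ M (mod 10), carry-in 0) doesn't pin M yet; pick M=3 and continue ⇒ M=3.
Step 2. [col 1: J + B ≡ M (mod 10)] no forcing yet in column 1 (carry-in 0); B=4 is free and consistent — try it, so B=4.
Step 3. [col 1: J + B ≡ M (mod 10)] from column 1 (B=4, M=3, carry-in 0, digits 3,4 already taken and all letters distinct): J must equal 9, so J=9.
Step 4. [col 2: I + H ≡ W (mod 10)] no forcing yet in column 2 (carry-in 1); H=0 is free and consistent — try it. So H=0.
Step 5. [col 2: I + H ≡ W (mod 10)] no forcing yet in column 2 (carry-in 1); W=7 is free and consistent — try it, so W=7.
Step 6. [col 2: I + H ≡ W (mod 10)] column 2 reads I+H+carry(1)=W with H=0, W=7; with digits 0,3,4,7,9 already taken and all letters distinct, the only value for I is 6 ⇒ I=6.
Step 7. [col 3: I + S ≡ G (mod 10)] G=1 is one option consistent with column 3 (I + S ≡ G (mod 10), carry-in 0) — take it, so G=1.
Step 8. [col 3: I + S ≡ G (mod 10)] from column 3 (I=6, G=1, carry-in 0, digits 0,1,3,4,6,7,9 already taken and all letters distinct): S must equal 5, so S=5.
Step 9. [col 6: G + A ≡ M (mod 10)] column 6: given G=1, M=3, carry-in 0, and digits 0,1,3,4,5,6,7,9 already taken and all letters distinct, G+A≡M (mod 10) forces A=2. So A=2.

Answer: A=2, B=4, G=1, H=0, I=6, J=9, M=3, S=5, W=7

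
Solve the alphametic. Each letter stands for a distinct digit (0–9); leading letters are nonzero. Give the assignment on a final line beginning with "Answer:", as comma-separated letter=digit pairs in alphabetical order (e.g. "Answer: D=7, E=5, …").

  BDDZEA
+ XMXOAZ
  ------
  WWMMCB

Step 1. [col 1: A + Z ≡ B (mod 10)] several values work for A in column 1 (A + Z ≡ B (mod 10), carry-in 0); try A=5. So A=5.
Step 2. [col 1: A + Z ≡ B (mod 10)] column 1 (A + Z ≡ B (mod 10), carry-in 0) doesn't pin B yet; pick B=4 and continue, so B=4.
Step 3. [col 1: A + Z ≡ B (mod 10)] in column 1 we have A+Z≡B with carry-in 0; given A=5, B=4 and digits 4,5 already taken and all letters distinct, that pins Z to 9 ⇒ Z=9.
Step 4. [col 2: E + A ≡ C (mod 10)] E=2 is one option consistent with column 2 (E + A ≡ C (mod 10), carry-in 1) — take it. So E=2.
Step 5. [col 2: E + A ≡ C (mod 10)] column 2 reads E+A+carry(1)=C with E=2, A=5; with digits 2,4,5,9 already taken and all letters distinct, the only value for C is 8 ⇒ C=8.
Step 6. [col 3: Z + O ≡ M (mod 10)] M=0 is one option consistent with column 3 (Z + O ≡ M (mod 10), carry-in 0) — take it ⇒ M=0.
Step 7. [col 3: Z + O ≡ M (mod 10)] column 3: given Z=9, M=0, carry-in 0, and digits 0,2,4,5,8,9 already taken and all letters distinct, Z+O≡M (mod 10) forces O=1 ⇒ O=1.
Step 8. [col 4: D + X ≡ M (mod 10)] X=3 is one option consistent with column 4 (D + X ≡ M (mod 10), carry-in 1) — take it, so X=3.
Step 9. [col 4: D + X ≡ M (mod 10)] in column 4 we have D+X≡M with carry-in 1; given X=3, M=0 and digits 0,1,2,3,4,5,8,9 already taken and all letters distinct, that pins D to 6. So D=6.
Step 10. [col 5: D + M ≡ W (mod 10)] column 5: given D=6, M=0, carry-in 1, and digits 0,1,2,3,4,5,6,8,9 already taken and all letters distinct, D+M≡W (mod 10) forces W=7. So W=7.

Answer: A=5, B=4, C=8, D=6, E=2, M=0, O=1, W=7, X=3, Z=9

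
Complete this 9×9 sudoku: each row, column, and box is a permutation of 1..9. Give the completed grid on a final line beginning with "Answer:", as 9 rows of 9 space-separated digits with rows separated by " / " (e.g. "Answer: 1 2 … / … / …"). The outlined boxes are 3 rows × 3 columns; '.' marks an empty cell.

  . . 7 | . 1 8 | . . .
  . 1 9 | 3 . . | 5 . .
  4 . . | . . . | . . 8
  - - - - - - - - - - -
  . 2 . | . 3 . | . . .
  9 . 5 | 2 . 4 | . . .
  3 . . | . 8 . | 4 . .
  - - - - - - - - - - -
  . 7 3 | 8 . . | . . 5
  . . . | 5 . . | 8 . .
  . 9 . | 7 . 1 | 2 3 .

Step 1. [r6c2∈{6}] r6c2's peers cover all but 6, so r6c2=6.
Step 2. [r3c5∈{2,5,6,7,9}] col 5 places 5 nowhere but r3c5 ⇒ r3c5=5.
Step 3. [r4c1∈{1,7,8}] in col 1, 7 fits only at r4c1. So r4c1=7.
Step 4. [r8c2∈{4}] r8c2's peers cover all but 4, so r8c2=4.
Step 5. [r1c4∈{4,6,9}] across col 4, 4 lands solely at r1c4 ⇒ r1c4=4.
Step 6. [r6c3∈{1}] r6c3's peers cover all but 1 ⇒ r6c3=1.
Step 7. [r6c4∈{9}] nothing but 9 survives at r6c4 ⇒ r6c4=9.
Step 8. [r3c4∈{6}] r3c4's peers cover all but 6 ⇒ r3c4=6.
Step 9. [r3c6∈{2,7,9}] r3c6 is the only open cell in box 2 admitting 9 ⇒ r3c6=9.
Step 10. [r3c3∈{2}] r3c3 has the single candidate 2, so r3c3=2.
Step 11. [r8c3∈{6}] r8c3 has the single candidate 6. So r8c3=6.
Step 12. [r4c4∈{1}] only 1 remains possible at r4c4, so r4c4=1.
Step 13. [r3c2∈{3}] r3c2's peers cover all but 3, so r3c2=3.
Step 14. [r9c1∈{5,8}] r9c1 is the only open cell in row 9 admitting 5, so r9c1=5.
Step 15. [r1c1∈{6}] r1c1's peers cover all but 6 ⇒ r1c1=6.
Step 16. [r5c2∈{8}] r5c2 has the single candidate 8 ⇒ r5c2=8.
Step 17. [r4c8∈{5,6,8,9}] row 4 places 8 nowhere but r4c8 ⇒ r4c8=8.
Step 18. [r6c8∈{2,5,7}] across col 8, 5 lands solely at r6c8, so r6c8=5.
Step 19. [r6c9∈{2,7}] row 6 places 2 nowhere but r6c9, so r6c9=2.
Step 20. [r6c6∈{7}] nothing but 7 survives at r6c6 ⇒ r6c6=7.
Step 21. [r5c5∈{6}] r5c5 is down to just 6, so r5c5=6.
Step 22. [r9c9∈{4,6}] across row 9, 6 lands solely at r9c9, so r9c9=6.
Step 23. [r2c6∈{2}] r2c6 has the single candidate 2 ⇒ r2c6=2.
Step 24. [r7c8∈{1,4,9}] across box 9, 4 lands solely at r7c8, so r7c8=4.
Step 25. [r4c9∈{9}] r4c9 is down to just 9 ⇒ r4c9=9.
Step 26. [r1c9∈{3}] nothing but 3 survives at r1c9. So r1c9=3.
Step 27. [r2c5∈{7}] only 7 remains possible at r2c5. So r2c5=7.
Step 28. [r5c7∈{1,3,7}] row 5 places 3 nowhere but r5c7, so r5c7=3.
Step 29. [r1c7∈{9}] r1c7's peers cover all but 9, so r1c7=9.
Step 30. [r7c7∈{1}] only 1 remains possible at r7c7, so r7c7=1.
Step 31. [r3c8∈{1,7}] across row 3, 1 lands solely at r3c8 ⇒ r3c8=1.
Step 32. [r8c8∈{7,9}] across col 8, 9 lands solely at r8c8 ⇒ r8c8=9.
Step 33. [r8c5∈{2}] r8c5 is down to just 2. So r8c5=2.
Step 34. [r5c8∈{7}] r5c8 has the single candidate 7 ⇒ r5c8=7.
Step 35. [r1c8∈{2}] nothing but 2 survives at r1c8 ⇒ r1c8=2.
Step 36. [r7c1∈{2}] r7c1 is down to just 2. So r7c1=2.
Step 37. [r2c8∈{6}] only 6 remains possible at r2c8, so r2c8=6.
Step 38. [r3c7∈{7}] r3c7 has the single candidate 7. So r3c7=7.
Step 39. [r5c9∈{1}] only 1 remains possible at r5c9, so r5c9=1.
Step 40. [r1c2∈{5}] r1c2's peers cover all but 5, so r1c2=5.
Step 41. [r8c9∈{7}] r8c9's peers cover all but 7. So r8c9=7.
Step 42. [r8c6∈{3}] nothing but 3 survives at r8c6 ⇒ r8c6=3.
Step 43. [r7c6∈{6}] only 6 remains possible at r7c6, so r7c6=6.
Step 44. [r9c3∈{8}] only 8 remains possible at r9c3. So r9c3=8.
Step 45. [r4c6∈{5}] nothing but 5 survives at r4c6 ⇒ r4c6=5.
Step 46. [r4c3∈{4}] only 4 remains possible at r4c3 ⇒ r4c3=4.
Step 47. [r4c7∈{6}] nothing but 6 survives at r4c7, so r4c7=6.
Step 48. [r2c9∈{4}] r2c9 is down to just 4. So r2c9=4.
Step 49. [r7c5∈{9}] r7c5 has the single candidate 9 ⇒ r7c5=9.
Step 50. [r2c1∈{8}] r2c1 has the single candidate 8 ⇒ r2c1=8.
Step 51. [r8c1∈{1}] nothing but 1 survives at r8c1, so r8c1=1.
Step 52. [r9c5∈{4}] r9c5 has the single candidate 4, so r9c5=4.

Answer: 6 5 7 4 1 8 9 2 3 / 8 1 9 3 7 2 5 6 4 / 4 3 2 6 5 9 7 1 8 / 7 2 4 1 3 5 6 8 9 / 9 8 5 2 6 4 3 7 1 / 3 6 1 9 8 7 4 5 2 / 2 7 3 8 9 6 1 4 5 / 1 4 6 5 2 3 8 9 7 / 5 9 8 7 4 1 2 3 6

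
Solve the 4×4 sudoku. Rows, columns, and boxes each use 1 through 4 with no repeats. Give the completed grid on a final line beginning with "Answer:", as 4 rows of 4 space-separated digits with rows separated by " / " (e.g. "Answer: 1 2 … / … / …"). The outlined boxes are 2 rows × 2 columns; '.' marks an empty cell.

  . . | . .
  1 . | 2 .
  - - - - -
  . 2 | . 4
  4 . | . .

Step 1. [r3c3∈{1,3}] in row 3, 1 fits only at r3c3, so r3c3=1.
Step 2. [r2c4∈{3}] nothing but 3 survives at r2c4 ⇒ r2c4=3.
Step 3. [r3c1∈{3}] r3c1 has the single candidate 3. So r3c1=3.
Step 4. [r2c2∈{4}] r2c2 is down to just 4 ⇒ r2c2=4.
Step 5. [r1c1∈{2}] r1c1 is down to just 2 ⇒ r1c1=2.
Step 6. [r1c3∈{4}] r1c3 has the single candidate 4. So r1c3=4.
Step 7. [r4c4∈{2}] r4c4's peers cover all but 2 ⇒ r4c4=2.
Step 8. [r1c2∈{3}] only 3 remains possible at r1c2, so r1c2=3.
Step 9. [r4c3∈{3}] r4c3's peers cover all but 3 ⇒ r4c3=3.
Step 10. [r4c2∈{1}] r4c2 is down to just 1, so r4c2=1.
Step 11. [r1c4∈{1}] r1c4 is down to just 1, so r1c4=1.

Answer: 2 3 4 1 / 1 4 2 3 / 3 2 1 4 / 4 1 3 2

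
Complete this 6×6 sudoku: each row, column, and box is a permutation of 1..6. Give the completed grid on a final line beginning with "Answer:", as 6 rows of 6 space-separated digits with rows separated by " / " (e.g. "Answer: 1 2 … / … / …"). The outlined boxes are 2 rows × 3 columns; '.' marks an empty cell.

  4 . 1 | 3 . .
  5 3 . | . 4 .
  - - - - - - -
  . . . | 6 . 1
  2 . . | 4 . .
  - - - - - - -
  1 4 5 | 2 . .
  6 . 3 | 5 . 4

Step 1. [r3c5∈{2,3,5}] r3c5 is the only open cell in row 3 admitting 2, so r3c5=2.
Step 2. [r2c3∈{2,6}] 2 has one home in col 3: r2c3 ⇒ r2c3=2.
Step 3. [r2c6∈{6}] only 6 remains possible at r2c6. So r2c6=6.
Step 4. [r1c5∈{5}] only 5 remains possible at r1c5, so r1c5=5.
Step 5. [r5c6∈{3}] r5c6 is down to just 3 ⇒ r5c6=3.
Step 6. [r4c2∈{1,5,6}] 1 has one home in row 4: r4c2, so r4c2=1.
Step 7. [r3c1∈{3}] nothing but 3 survives at r3c1, so r3c1=3.
Step 8. [r2c4∈{1}] nothing but 1 survives at r2c4, so r2c4=1.
Step 9. [r5c5∈{6}] r5c5's peers cover all but 6, so r5c5=6.
Step 10. [r6c5∈{1}] r6c5's peers cover all but 1, so r6c5=1.
Step 11. [r3c3∈{4}] nothing but 4 survives at r3c3 ⇒ r3c3=4.
Step 12. [r6c2∈{2}] nothing but 2 survives at r6c2, so r6c2=2.
Step 13. [r1c6∈{2}] r1c6 has the single candidate 2, so r1c6=2.
Step 14. [r3c2∈{5}] nothing but 5 survives at r3c2, so r3c2=5.
Step 15. [r4c5∈{3}] r4c5 is down to just 3 ⇒ r4c5=3.
Step 16. [r1c2∈{6}] r1c2's peers cover all but 6, so r1c2=6.
Step 17. [r4c6∈{5}] nothing but 5 survives at r4c6. So r4c6=5.
Step 18. [r4c3∈{6}] r4c3 is down to just 6, so r4c3=6.

Answer: 4 6 1 3 5 2 / 5 3 2 1 4 6 / 3 5 4 6 2 1 / 2 1 6 4 3 5 / 1 4 5 2 6 3 / 6 2 3 5 1 4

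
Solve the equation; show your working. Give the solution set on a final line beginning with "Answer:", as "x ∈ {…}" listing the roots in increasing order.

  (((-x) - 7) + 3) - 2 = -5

Step 1. [(((-x) - 7) + 3) - 2 = -5] 2 comes off first (add 2). So sub: ((-x) - 7) + 3 = -3.
Step 2. [((-x) - 7) + 3 = -3] 3 comes off first (subtract 3) ⇒ sub: (-x) - 7 = -6.
Step 3. [(-x) - 7 = -6] 7 comes off first (add 7). So sub: -x = 1.
Step 4. [-x = 1] flip signs both sides, so neg: x = -1.

Answer: x ∈ {-1}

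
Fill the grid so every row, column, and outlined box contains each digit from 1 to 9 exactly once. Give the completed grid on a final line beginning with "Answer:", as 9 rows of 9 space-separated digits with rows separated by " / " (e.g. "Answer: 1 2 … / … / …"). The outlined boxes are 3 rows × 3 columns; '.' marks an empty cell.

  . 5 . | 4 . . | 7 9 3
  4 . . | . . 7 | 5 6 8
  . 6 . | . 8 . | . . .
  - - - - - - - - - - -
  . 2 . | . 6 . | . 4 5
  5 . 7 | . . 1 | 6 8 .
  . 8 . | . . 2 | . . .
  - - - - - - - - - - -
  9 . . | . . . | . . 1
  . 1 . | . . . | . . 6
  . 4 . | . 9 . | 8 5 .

Step 1. [r4c4∈{3,7,8,9}] r4c4 is the only open cell in row 4 admitting 7. So r4c4=7.
Step 2. [r7c2∈{3,7}] 7 has one home in col 2: r7c2 ⇒ r7c2=7.
Step 3. [r6c3∈{1,3,4,6,9}] col 3 places 4 nowhere but r6c3 ⇒ r6c3=4.
Step 4. [r8c7∈{2,3,4,9}] r8c7 is the only open cell in row 8 admitting 9 ⇒ r8c7=9.
Step 5. [r7c7∈{2,3,4}] 4 has one home in box 9: r7c7 ⇒ r7c7=4.
Step 6. [r3c7∈{1,2}] 2 has one home in col 7: r3c7, so r3c7=2.
Step 7. [r8c5∈{2,3,4,5,7}] in col 5, 7 fits only at r8c5 ⇒ r8c5=7.
Step 8. [r9c4∈{1,2,3,6}] 1 has one home in row 9: r9c4. So r9c4=1.
Step 9. [r7c4∈{2,3,5,6,8}] in col 4, 6 fits only at r7c4, so r7c4=6.
Step 10. [r9c6∈{3}] only 3 remains possible at r9c6 ⇒ r9c6=3.
Step 11. [r8c4∈{2,5,8}] col 4 places 8 nowhere but r8c4 ⇒ r8c4=8.
Step 12. [r7c5∈{2,5}] box 8 places 2 nowhere but r7c5 ⇒ r7c5=2.
Step 13. [r8c8∈{2,3}] across col 8, 2 lands solely at r8c8, so r8c8=2.
Step 14. [r8c1∈{3}] r8c1's peers cover all but 3 ⇒ r8c1=3.
Step 15. [r4c1∈{1}] r4c1 has the single candidate 1. So r4c1=1.
Step 16. [r7c6∈{5}] nothing but 5 survives at r7c6. So r7c6=5.
Step 17. [r3c6∈{9}] only 9 remains possible at r3c6, so r3c6=9.
Step 18. [r6c8∈{1,3,7}] across col 8, 7 lands solely at r6c8, so r6c8=7.
Step 19. [r4c3∈{3,9}] 9 has one home in row 4: r4c3 ⇒ r4c3=9.
Step 20. [r5c2∈{3}] r5c2 has the single candidate 3 ⇒ r5c2=3.
Step 21. [r6c9∈{9}] r6c9 is down to just 9, so r6c9=9.
Step 22. [r9c3∈{2,6}] across col 3, 6 lands solely at r9c3. So r9c3=6.
Step 23. [r1c1∈{2,8}] across col 1, 8 lands solely at r1c1. So r1c1=8.
Step 24. [r1c5∈{1}] nothing but 1 survives at r1c5, so r1c5=1.
Step 25. [r2c5∈{3}] r2c5 is down to just 3 ⇒ r2c5=3.
Step 26. [r2c3∈{1,2}] across row 2, 1 lands solely at r2c3 ⇒ r2c3=1.
Step 27. [r6c4∈{3,5}] across col 4, 3 lands solely at r6c4, so r6c4=3.
Step 28. [r3c1∈{7}] only 7 remains possible at r3c1, so r3c1=7.
Step 29. [r1c3∈{2}] nothing but 2 survives at r1c3. So r1c3=2.
Step 30. [r6c5∈{5}] r6c5's peers cover all but 5. So r6c5=5.
Step 31. [r6c7∈{1}] nothing but 1 survives at r6c7. So r6c7=1.
Step 32. [r7c8∈{3}] nothing but 3 survives at r7c8, so r7c8=3.
Step 33. [r5c4∈{9}] only 9 remains possible at r5c4, so r5c4=9.
Step 34. [r1c6∈{6}] r1c6's peers cover all but 6 ⇒ r1c6=6.
Step 35. [r3c8∈{1}] nothing but 1 survives at r3c8, so r3c8=1.
Step 36. [r3c3∈{3}] nothing but 3 survives at r3c3, so r3c3=3.
Step 37. [r4c6∈{8}] only 8 remains possible at r4c6. So r4c6=8.
Step 38. [r2c2∈{9}] r2c2 has the single candidate 9, so r2c2=9.
Step 39. [r8c6∈{4}] nothing but 4 survives at r8c6, so r8c6=4.
Step 40. [r8c3∈{5}] only 5 remains possible at r8c3 ⇒ r8c3=5.
Step 41. [r9c9∈{7}] r9c9 is down to just 7, so r9c9=7.
Step 42. [r6c1∈{6}] r6c1 has the single candidate 6 ⇒ r6c1=6.
Step 43. [r9c1∈{2}] r9c1 is down to just 2, so r9c1=2.
Step 44. [r5c5∈{4}] r5c5 has the single candidate 4 ⇒ r5c5=4.
Step 45. [r5c9∈{2}] r5c9's peers cover all but 2. So r5c9=2.
Step 46. [r7c3∈{8}] nothing but 8 survives at r7c3, so r7c3=8.
Step 47. [r4c7∈{3}] r4c7 is down to just 3, so r4c7=3.
Step 48. [r3c4∈{5}] r3c4 has the single candidate 5. So r3c4=5.
Step 49. [r3c9∈{4}] only 4 remains possible at r3c9, so r3c9=4.
Step 50. [r2c4∈{2}] r2c4's peers cover all but 2. So r2c4=2.

Answer: 8 5 2 4 1 6 7 9 3 / 4 9 1 2 3 7 5 6 8 / 7 6 3 5 8 9 2 1 4 / 1 2 9 7 6 8 3 4 5 / 5 3 7 9 4 1 6 8 2 / 6 8 4 3 5 2 1 7 9 / 9 7 8 6 2 5 4 3 1 / 3 1 5 8 7 4 9 2 6 / 2 4 6 1 9 3 8 5 7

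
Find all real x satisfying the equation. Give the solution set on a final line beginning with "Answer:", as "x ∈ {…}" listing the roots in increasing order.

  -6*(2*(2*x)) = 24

Step 1. [-6*(2*(2*x)) = 24] leading coefficient -6: divide by -6, so div: 2*(2*x) = -4.
Step 2. [2*(2*x) = -4] divide by the outer 2 ⇒ div: 2*x = -2.
Step 3. [2*x = -2] LHS = 2·(…); ÷2 both sides. So div: x = -1.

Answer: x ∈ {-1}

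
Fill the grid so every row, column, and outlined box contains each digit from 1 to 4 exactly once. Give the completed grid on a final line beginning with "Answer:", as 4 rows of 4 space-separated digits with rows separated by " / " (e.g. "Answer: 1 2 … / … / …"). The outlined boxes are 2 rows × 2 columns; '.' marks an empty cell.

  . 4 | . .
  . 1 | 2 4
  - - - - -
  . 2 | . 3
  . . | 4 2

Step 1. [r4c1∈{1,3}] row 4 places 1 nowhere but r4c1 ⇒ r4c1=1.
Step 2. [r1c3∈{1,3}] 3 has one home in col 3: r1c3 ⇒ r1c3=3.
Step 3. [r3c3∈{1}] r3c3 is down to just 1. So r3c3=1.
Step 4. [r1c4∈{1}] only 1 remains possible at r1c4. So r1c4=1.
Step 5. [r4c2∈{3}] r4c2 has the single candidate 3 ⇒ r4c2=3.
Step 6. [r3c1∈{4}] nothing but 4 survives at r3c1. So r3c1=4.
Step 7. [r1c1∈{2}] only 2 remains possible at r1c1, so r1c1=2.
Step 8. [r2c1∈{3}] r2c1's peers cover all but 3, so r2c1=3.

Answer: 2 4 3 1 / 3 1 2 4 / 4 2 1 3 / 1 3 4 2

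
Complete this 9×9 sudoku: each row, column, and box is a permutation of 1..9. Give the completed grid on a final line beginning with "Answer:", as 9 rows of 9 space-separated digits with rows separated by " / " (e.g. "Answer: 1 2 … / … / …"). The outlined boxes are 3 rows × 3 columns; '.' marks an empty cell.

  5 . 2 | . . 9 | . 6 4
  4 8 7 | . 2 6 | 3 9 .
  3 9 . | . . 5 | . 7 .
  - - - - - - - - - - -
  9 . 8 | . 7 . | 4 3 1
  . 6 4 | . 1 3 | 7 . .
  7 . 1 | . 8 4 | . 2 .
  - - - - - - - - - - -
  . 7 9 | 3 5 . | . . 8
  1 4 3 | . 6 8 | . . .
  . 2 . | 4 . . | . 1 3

Step 1. [r8c8∈{5}] only 5 remains possible at r8c8, so r8c8=5.
Step 2. [r6c7∈{5,6,9}] across col 7, 5 lands solely at r6c7 ⇒ r6c7=5.
Step 3. [r5c4∈{2,5,9}] r5c4 is the only open cell in row 5 admitting 5 ⇒ r5c4=5.
Step 4. [r1c4∈{1,7,8}] across row 1, 7 lands solely at r1c4 ⇒ r1c4=7.
Step 5. [r7c1∈{6}] nothing but 6 survives at r7c1 ⇒ r7c1=6.
Step 6. [r7c7∈{2}] only 2 remains possible at r7c7, so r7c7=2.
Step 7. [r6c4∈{6,9}] box 5 places 9 nowhere but r6c4, so r6c4=9.
Step 8. [r8c7∈{9}] nothing but 9 survives at r8c7. So r8c7=9.
Step 9. [r3c4∈{1,8}] r3c4 is the only open cell in col 4 admitting 8 ⇒ r3c4=8.
Step 10. [r4c6∈{2}] r4c6's peers cover all but 2. So r4c6=2.
Step 11. [r1c2∈{1}] r1c2's peers cover all but 1. So r1c2=1.
Step 12. [r3c7∈{1}] r3c7's peers cover all but 1. So r3c7=1.
Step 13. [r9c3∈{5}] only 5 remains possible at r9c3. So r9c3=5.
Step 14. [r9c7∈{6}] nothing but 6 survives at r9c7 ⇒ r9c7=6.
Step 15. [r7c8∈{4}] r7c8's peers cover all but 4. So r7c8=4.
Step 16. [r1c5∈{3}] r1c5 has the single candidate 3. So r1c5=3.
Step 17. [r6c2∈{3}] r6c2 has the single candidate 3 ⇒ r6c2=3.
Step 18. [r4c2∈{5}] r4c2 is down to just 5 ⇒ r4c2=5.
Step 19. [r3c5∈{4}] only 4 remains possible at r3c5, so r3c5=4.
Step 20. [r4c4∈{6}] r4c4 has the single candidate 6, so r4c4=6.
Step 21. [r7c6∈{1}] only 1 remains possible at r7c6. So r7c6=1.
Step 22. [r8c9∈{7}] r8c9's peers cover all but 7. So r8c9=7.
Step 23. [r1c7∈{8}] r1c7 is down to just 8 ⇒ r1c7=8.
Step 24. [r5c1∈{2}] r5c1 is down to just 2, so r5c1=2.
Step 25. [r2c9∈{5}] r2c9's peers cover all but 5 ⇒ r2c9=5.
Step 26. [r6c9∈{6}] r6c9's peers cover all but 6 ⇒ r6c9=6.
Step 27. [r2c4∈{1}] r2c4 has the single candidate 1. So r2c4=1.
Step 28. [r9c1∈{8}] r9c1 has the single candidate 8. So r9c1=8.
Step 29. [r3c9∈{2}] r3c9's peers cover all but 2 ⇒ r3c9=2.
Step 30. [r5c8∈{8}] r5c8 has the single candidate 8 ⇒ r5c8=8.
Step 31. [r9c6∈{7}] only 7 remains possible at r9c6. So r9c6=7.
Step 32. [r5c9∈{9}] r5c9's peers cover all but 9. So r5c9=9.
Step 33. [r8c4∈{2}] r8c4's peers cover all but 2. So r8c4=2.
Step 34. [r3c3∈{6}] nothing but 6 survives at r3c3, so r3c3=6.
Step 35. [r9c5∈{9}] r9c5 is down to just 9 ⇒ r9c5=9.

Answer: 5 1 2 7 3 9 8 6 4 / 4 8 7 1 2 6 3 9 5 / 3 9 6 8 4 5 1 7 2 / 9 5 8 6 7 2 4 3 1 / 2 6 4 5 1 3 7 8 9 / 7 3 1 9 8 4 5 2 6 / 6 7 9 3 5 1 2 4 8 / 1 4 3 2 6 8 9 5 7 / 8 2 5 4 9 7 6 1 3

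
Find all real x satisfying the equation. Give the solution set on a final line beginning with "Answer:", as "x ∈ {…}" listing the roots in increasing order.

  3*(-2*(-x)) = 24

Step 1. [3*(-2*(-x)) = 24] 3·(inner) — divide through by 3 ⇒ div: -2*(-x) = 8.
Step 2. [-2*(-x) = 8] -2 out front; divide by -2, so div: -x = -4.
Step 3. [-x = -4] flip signs both sides, so neg: x = 4.

Answer: x ∈ {4}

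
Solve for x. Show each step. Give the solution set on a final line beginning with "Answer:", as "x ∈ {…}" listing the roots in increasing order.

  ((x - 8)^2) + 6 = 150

Step 1. [((x - 8)^2) + 6 = 150] subtract 6: x sits inside (… + 6) ⇒ sub: (x - 8)^2 = 144.
Step 2. [(x - 8)^2 = 144] 144 ≥ 0, LHS is (·)² — take ±√, so sqrt: x - 8 = 12 or -12.
Step 3. [x - 8 = 12 or -12] -8 is outermost — add 8 both sides, so sub: x = 20 or -4.

Answer: x ∈ {-4, 20}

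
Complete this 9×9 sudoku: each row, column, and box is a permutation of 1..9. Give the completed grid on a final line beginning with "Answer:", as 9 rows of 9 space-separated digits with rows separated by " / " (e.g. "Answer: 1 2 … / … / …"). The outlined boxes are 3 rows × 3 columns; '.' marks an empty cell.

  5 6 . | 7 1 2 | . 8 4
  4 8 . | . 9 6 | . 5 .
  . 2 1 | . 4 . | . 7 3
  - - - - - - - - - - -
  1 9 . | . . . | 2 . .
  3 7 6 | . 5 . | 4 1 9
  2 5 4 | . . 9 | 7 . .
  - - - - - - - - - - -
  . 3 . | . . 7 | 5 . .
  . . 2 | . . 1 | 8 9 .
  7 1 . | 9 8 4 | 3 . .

Step 1. [r4c6∈{3,8}] r4c6 is the only open cell in col 6 admitting 3 ⇒ r4c6=3.
Step 2. [r4c8∈{6}] nothing but 6 survives at r4c8 ⇒ r4c8=6.
Step 3. [r7c5∈{2,6}] r7c5 is the only open cell in col 5 admitting 2. So r7c5=2.
Step 4. [r7c4∈{6}] r7c4's peers cover all but 6. So r7c4=6.
Step 5. [r5c6∈{8}] r5c6 has the single candidate 8, so r5c6=8.
Step 6. [r3c1∈{9}] r3c1 has the single candidate 9. So r3c1=9.
Step 7. [r2c4∈{3}] nothing but 3 survives at r2c4 ⇒ r2c4=3.
Step 8. [r2c9∈{1,2}] r2c9 is the only open cell in row 2 admitting 2 ⇒ r2c9=2.
Step 9. [r4c3∈{8}] only 8 remains possible at r4c3 ⇒ r4c3=8.
Step 10. [r8c1∈{6}] nothing but 6 survives at r8c1, so r8c1=6.
Step 11. [r8c4∈{5}] r8c4's peers cover all but 5. So r8c4=5.
Step 12. [r9c3∈{5}] nothing but 5 survives at r9c3, so r9c3=5.
Step 13. [r9c8∈{2}] nothing but 2 survives at r9c8, so r9c8=2.
Step 14. [r9c9∈{6}] r9c9's peers cover all but 6 ⇒ r9c9=6.
Step 15. [r6c9∈{8}] only 8 remains possible at r6c9, so r6c9=8.
Step 16. [r2c3∈{7}] only 7 remains possible at r2c3, so r2c3=7.
Step 17. [r7c3∈{9}] nothing but 9 survives at r7c3. So r7c3=9.
Step 18. [r3c7∈{6}] r3c7's peers cover all but 6 ⇒ r3c7=6.
Step 19. [r3c4∈{8}] r3c4's peers cover all but 8 ⇒ r3c4=8.
Step 20. [r7c1∈{8}] nothing but 8 survives at r7c1 ⇒ r7c1=8.
Step 21. [r4c9∈{5}] nothing but 5 survives at r4c9. So r4c9=5.
Step 22. [r8c5∈{3}] r8c5's peers cover all but 3. So r8c5=3.
Step 23. [r5c4∈{2}] r5c4 is down to just 2, so r5c4=2.
Step 24. [r7c8∈{4}] r7c8 has the single candidate 4. So r7c8=4.
Step 25. [r1c3∈{3}] r1c3 is down to just 3. So r1c3=3.
Step 26. [r3c6∈{5}] r3c6's peers cover all but 5, so r3c6=5.
Step 27. [r6c4∈{1}] nothing but 1 survives at r6c4, so r6c4=1.
Step 28. [r6c5∈{6}] r6c5 is down to just 6, so r6c5=6.
Step 29. [r4c4∈{4}] only 4 remains possible at r4c4. So r4c4=4.
Step 30. [r2c7∈{1}] r2c7's peers cover all but 1 ⇒ r2c7=1.
Step 31. [r4c5∈{7}] r4c5 has the single candidate 7, so r4c5=7.
Step 32. [r7c9∈{1}] r7c9's peers cover all but 1. So r7c9=1.
Step 33. [r6c8∈{3}] nothing but 3 survives at r6c8. So r6c8=3.
Step 34. [r8c9∈{7}] nothing but 7 survives at r8c9. So r8c9=7.
Step 35. [r8c2∈{4}] r8c2 has the single candidate 4. So r8c2=4.
Step 36. [r1c7∈{9}] r1c7 has the single candidate 9 ⇒ r1c7=9.

Answer: 5 6 3 7 1 2 9 8 4 / 4 8 7 3 9 6 1 5 2 / 9 2 1 8 4 5 6 7 3 / 1 9 8 4 7 3 2 6 5 / 3 7 6 2 5 8 4 1 9 / 2 5 4 1 6 9 7 3 8 / 8 3 9 6 2 7 5 4 1 / 6 4 2 5 3 1 8 9 7 / 7 1 5 9 8 4 3 2 6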